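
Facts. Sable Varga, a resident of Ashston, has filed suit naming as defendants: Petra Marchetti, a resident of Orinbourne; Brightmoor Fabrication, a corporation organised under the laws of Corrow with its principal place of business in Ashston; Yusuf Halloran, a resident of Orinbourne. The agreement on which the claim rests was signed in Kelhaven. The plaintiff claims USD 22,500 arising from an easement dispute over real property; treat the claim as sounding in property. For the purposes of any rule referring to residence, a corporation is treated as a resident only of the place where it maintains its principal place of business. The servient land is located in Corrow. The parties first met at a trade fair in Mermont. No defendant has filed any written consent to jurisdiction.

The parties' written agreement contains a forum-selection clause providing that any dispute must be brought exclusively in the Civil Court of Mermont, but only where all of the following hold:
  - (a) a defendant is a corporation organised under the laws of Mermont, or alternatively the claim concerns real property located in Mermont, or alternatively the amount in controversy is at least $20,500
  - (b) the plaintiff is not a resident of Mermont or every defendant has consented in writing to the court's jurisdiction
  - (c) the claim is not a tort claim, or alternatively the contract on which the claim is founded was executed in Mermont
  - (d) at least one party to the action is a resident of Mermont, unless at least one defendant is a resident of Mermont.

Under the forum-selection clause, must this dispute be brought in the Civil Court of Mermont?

No

The Civil Court of Mermont:
  (a) The amount in controversy is 22,500 dollars, which meets the USD 20,500 floor — that alternative is enough. Satisfied.
  (b) The plaintiff resides in Ashston, which is not Mermont — that alternative is enough. Met.
  (c) The claim is a property claim, not a tort claim, so one alternative holds. Condition met.
  (d) No party resides in Mermont. Nor does the 'unless' clause help: no defendant resides in Mermont (they reside in Orinbourne, Ashston, Orinbourne). Not satisfied.
  → The clause does not apply.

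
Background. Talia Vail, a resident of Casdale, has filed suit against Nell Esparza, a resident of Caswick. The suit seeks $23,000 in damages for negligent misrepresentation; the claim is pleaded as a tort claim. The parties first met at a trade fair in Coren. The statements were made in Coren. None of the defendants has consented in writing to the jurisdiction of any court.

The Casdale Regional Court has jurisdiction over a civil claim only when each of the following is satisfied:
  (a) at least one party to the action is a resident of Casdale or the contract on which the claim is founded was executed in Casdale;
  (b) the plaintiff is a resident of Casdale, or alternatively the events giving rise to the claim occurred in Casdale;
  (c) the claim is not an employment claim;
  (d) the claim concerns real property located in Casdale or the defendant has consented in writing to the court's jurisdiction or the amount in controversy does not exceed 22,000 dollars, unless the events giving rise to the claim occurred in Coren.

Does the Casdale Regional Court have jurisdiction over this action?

The Casdale Regional Court:
  (a) Talia Vail resides in Casdale, so one alternative holds. Satisfied.
  (b) The plaintiff resides in Casdale, so this disjunct is met. Met.
  (c) The claim is a tort claim, not an employment claim. Condition met.
  (d) The claim does not concern real property; no such written consent has been filed; the amount in controversy is 23,000 dollars, above the 22,000 dollars ceiling — every alternative fails. The proviso rescues it, though: the operative events occurred in Coren. Satisfied.
  → Every requirement is satisfied — jurisdiction.

Yes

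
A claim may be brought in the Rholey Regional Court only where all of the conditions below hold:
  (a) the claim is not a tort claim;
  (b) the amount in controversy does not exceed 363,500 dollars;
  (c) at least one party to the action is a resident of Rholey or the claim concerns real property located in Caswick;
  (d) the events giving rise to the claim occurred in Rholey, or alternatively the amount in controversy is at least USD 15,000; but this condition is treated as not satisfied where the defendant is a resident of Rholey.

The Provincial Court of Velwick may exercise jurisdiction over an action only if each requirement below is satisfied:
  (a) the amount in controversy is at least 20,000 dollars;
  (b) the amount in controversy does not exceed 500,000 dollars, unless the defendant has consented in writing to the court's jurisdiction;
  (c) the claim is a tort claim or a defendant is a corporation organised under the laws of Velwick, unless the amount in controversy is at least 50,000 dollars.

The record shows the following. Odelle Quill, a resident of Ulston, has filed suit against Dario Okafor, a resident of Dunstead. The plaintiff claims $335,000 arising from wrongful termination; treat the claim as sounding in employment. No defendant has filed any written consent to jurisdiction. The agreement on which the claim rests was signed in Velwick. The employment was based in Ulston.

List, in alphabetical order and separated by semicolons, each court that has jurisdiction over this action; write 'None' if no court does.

the Provincial Court of Velwick

The Rholey Regional Court:
  (a) The claim is an employment claim, not a tort claim. Condition met.
  (b) The amount in controversy is $335,000, within the 363,500 dollars ceiling. Met.
  (c) No party resides in Rholey; the claim does not concern real property — every alternative fails. Not satisfied.
  (d) The amount in controversy is $335,000, which meets the $15,000 floor — that alternative is enough. And the carve-out is inapplicable — the defendant resides in Dunstead, not Rholey. Condition met.
  → No jurisdiction.
The Provincial Court of Velwick:
  (a) The amount in controversy is 335,000 dollars, which meets the 20,000 dollars floor. Condition met.
  (b) The amount in controversy is USD 335,000, within the 500,000 dollars ceiling. Condition met.
  (c) The claim is an employment claim, not a tort claim; no defendant is a corporation — none of the alternatives is met. However, the amount in controversy is $335,000, which meets the $50,000 floor, so the 'unless' proviso supplies this condition. Condition met.
  → Jurisdiction lies.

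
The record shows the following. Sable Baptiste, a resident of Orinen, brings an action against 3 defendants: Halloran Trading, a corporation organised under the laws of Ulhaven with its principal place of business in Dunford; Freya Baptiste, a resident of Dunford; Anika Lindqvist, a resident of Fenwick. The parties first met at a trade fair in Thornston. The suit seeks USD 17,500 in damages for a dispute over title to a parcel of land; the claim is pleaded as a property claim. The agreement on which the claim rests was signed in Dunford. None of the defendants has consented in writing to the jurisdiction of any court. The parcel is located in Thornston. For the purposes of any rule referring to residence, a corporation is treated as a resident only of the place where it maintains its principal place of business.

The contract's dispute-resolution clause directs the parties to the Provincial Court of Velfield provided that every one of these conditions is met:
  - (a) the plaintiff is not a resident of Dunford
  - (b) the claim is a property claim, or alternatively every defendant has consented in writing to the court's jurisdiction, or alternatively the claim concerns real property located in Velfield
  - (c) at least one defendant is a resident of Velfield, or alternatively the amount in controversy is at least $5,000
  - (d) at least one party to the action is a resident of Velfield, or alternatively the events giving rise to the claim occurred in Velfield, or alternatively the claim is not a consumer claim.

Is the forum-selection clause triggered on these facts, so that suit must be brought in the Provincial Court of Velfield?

The Provincial Court of Velfield:
  (a) The plaintiff resides in Orinen, which is not Dunford. Satisfied.
  (b) The claim is a property claim — that alternative is enough. Met.
  (c) The amount in controversy is 17,500 dollars, which meets the $5,000 floor, which satisfies one of the alternatives. Satisfied.
  (d) The claim is a property claim, not a consumer claim, so one alternative holds. Met.
  → Forum clause is triggered.

Yes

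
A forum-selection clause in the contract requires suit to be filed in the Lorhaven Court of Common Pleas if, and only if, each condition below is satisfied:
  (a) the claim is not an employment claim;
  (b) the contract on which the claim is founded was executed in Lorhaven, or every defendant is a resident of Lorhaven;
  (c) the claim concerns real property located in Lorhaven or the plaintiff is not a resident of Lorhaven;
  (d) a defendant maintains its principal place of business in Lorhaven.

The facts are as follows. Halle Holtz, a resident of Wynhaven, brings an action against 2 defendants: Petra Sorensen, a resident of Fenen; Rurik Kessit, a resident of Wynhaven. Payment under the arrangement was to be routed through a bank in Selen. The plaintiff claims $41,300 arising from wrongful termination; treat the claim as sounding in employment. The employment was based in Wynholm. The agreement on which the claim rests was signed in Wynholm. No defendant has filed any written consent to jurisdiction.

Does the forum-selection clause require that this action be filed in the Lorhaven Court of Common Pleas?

The Lorhaven Court of Common Pleas:
  (a) The claim is an employment claim. Fails.
  (b) The contract was executed in Wynholm, not Lorhaven; the defendants reside as follows — Petra Sorensen in Fenen, Rurik Kessit in Wynhaven — not all in Lorhaven — no alternative holds. Not satisfied.
  (c) The plaintiff resides in Wynhaven, which is not Lorhaven, which satisfies one of the alternatives. Satisfied.
  (d) No defendant is a corporation. Not met.
  → Forum clause is not triggered.

No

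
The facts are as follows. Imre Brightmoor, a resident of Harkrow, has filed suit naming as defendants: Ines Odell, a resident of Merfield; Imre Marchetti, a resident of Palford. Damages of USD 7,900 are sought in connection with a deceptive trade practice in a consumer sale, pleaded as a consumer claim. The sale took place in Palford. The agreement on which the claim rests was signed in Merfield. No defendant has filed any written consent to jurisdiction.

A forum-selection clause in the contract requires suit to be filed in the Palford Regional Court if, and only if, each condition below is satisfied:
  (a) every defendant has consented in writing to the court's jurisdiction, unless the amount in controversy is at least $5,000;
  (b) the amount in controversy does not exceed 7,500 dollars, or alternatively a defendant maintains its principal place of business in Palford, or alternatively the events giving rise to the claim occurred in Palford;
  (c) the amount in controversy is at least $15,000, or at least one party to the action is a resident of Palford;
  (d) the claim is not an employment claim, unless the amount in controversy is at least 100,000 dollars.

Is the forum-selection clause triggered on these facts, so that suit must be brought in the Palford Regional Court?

Yes

The Palford Regional Court:
  (a) No such written consent has been filed. However, the amount in controversy is $7,900, which meets the $5,000 floor, so the 'unless' proviso supplies this condition. Satisfied.
  (b) The operative events occurred in Palford, which satisfies one of the alternatives. Condition met.
  (c) Imre Marchetti resides in Palford, so this disjunct is met. Satisfied.
  (d) The claim is a consumer claim, not an employment claim. Satisfied.
  → Forum clause is triggered.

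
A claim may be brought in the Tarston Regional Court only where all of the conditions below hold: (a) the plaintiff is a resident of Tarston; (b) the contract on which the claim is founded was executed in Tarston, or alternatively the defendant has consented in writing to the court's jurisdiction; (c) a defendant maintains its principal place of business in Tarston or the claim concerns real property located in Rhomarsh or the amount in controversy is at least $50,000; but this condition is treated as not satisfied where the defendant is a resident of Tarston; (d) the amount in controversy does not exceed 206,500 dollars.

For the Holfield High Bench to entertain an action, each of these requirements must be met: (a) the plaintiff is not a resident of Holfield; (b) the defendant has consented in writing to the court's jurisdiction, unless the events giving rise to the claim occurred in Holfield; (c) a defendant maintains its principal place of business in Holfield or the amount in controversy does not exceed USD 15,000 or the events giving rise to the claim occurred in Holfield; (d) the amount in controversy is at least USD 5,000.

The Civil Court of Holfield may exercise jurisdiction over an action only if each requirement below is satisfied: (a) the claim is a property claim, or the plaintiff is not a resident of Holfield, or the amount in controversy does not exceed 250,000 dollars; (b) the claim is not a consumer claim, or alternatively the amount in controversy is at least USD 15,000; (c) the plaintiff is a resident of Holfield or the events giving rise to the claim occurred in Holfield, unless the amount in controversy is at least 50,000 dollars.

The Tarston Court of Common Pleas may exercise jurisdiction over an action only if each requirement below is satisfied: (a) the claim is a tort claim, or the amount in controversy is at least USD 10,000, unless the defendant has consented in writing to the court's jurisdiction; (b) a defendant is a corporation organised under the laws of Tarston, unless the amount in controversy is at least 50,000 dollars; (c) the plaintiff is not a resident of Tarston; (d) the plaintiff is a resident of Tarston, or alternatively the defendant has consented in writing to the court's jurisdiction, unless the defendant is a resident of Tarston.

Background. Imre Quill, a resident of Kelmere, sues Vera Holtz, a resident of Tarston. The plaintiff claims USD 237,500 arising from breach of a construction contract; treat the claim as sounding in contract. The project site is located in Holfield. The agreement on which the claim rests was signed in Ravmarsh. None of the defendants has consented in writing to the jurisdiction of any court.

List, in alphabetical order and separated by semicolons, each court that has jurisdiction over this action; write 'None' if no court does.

the Civil Court of Holfield; the Holfield High Bench; the Tarston Court of Common Pleas

The Tarston Regional Court:
  (a) The plaintiff resides in Kelmere, not Tarston. Not satisfied.
  (b) The contract was executed in Ravmarsh, not Tarston; no such written consent has been filed — every alternative fails. Not met.
  (c) The amount in controversy is $237,500, which meets the $50,000 floor — that alternative is enough. But the carve-out bites: the defendant resides in Tarston. Condition not met.
  (d) The amount in controversy is USD 237,500, above the USD 206,500 ceiling. Not satisfied.
  → Not every requirement is met — no jurisdiction.
The Holfield High Bench:
  (a) The plaintiff resides in Kelmere, which is not Holfield. Condition met.
  (b) No such written consent has been filed. But the operative events occurred in Holfield, and the 'unless' clause therefore excuses the requirement. Met.
  (c) The operative events occurred in Holfield, so one alternative holds. Met.
  (d) The amount in controversy is USD 237,500, which meets the $5,000 floor. Met.
  → Jurisdiction lies.
The Civil Court of Holfield:
  (a) The plaintiff resides in Kelmere, which is not Holfield, so this disjunct is met. Met.
  (b) The claim is a contract claim, not a consumer claim, so one alternative holds. Condition met.
  (c) The operative events occurred in Holfield, so one alternative holds. Met.
  → Jurisdiction lies.
The Tarston Court of Common Pleas:
  (a) The amount in controversy is $237,500, which meets the $10,000 floor, which satisfies one of the alternatives. Condition met.
  (b) No defendant is a corporation. But the amount in controversy is USD 237,500, which meets the $50,000 floor, and the 'unless' clause therefore excuses the requirement. Met.
  (c) The plaintiff resides in Kelmere, which is not Tarston. Condition met.
  (d) The plaintiff resides in Kelmere, not Tarston; no such written consent has been filed — every alternative fails. But the defendant resides in Tarston, and the 'unless' clause therefore excuses the requirement. Condition met.
  → All conditions met; jurisdiction exists.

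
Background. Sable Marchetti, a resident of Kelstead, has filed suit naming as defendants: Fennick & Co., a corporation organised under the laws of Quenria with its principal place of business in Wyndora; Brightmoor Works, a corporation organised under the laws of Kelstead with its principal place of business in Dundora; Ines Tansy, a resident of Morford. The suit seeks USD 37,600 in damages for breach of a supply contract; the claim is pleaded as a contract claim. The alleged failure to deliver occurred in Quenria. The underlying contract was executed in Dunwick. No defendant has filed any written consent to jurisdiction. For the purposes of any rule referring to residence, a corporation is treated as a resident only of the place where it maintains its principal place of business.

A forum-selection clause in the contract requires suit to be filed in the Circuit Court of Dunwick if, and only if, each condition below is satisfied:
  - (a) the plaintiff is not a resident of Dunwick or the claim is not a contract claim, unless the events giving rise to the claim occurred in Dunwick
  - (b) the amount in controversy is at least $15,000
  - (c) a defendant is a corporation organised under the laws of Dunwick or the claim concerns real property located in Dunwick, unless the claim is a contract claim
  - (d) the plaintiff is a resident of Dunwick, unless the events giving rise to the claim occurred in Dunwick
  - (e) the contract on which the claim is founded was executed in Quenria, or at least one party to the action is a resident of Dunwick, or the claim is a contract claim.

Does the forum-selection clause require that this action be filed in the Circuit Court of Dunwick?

No

The Circuit Court of Dunwick:
  (a) The plaintiff resides in Kelstead, which is not Dunwick, which satisfies one of the alternatives. Satisfied.
  (b) The amount in controversy is $37,600, which meets the USD 15,000 floor. Condition met.
  (c) The corporate defendant(s) are organised in Kelstead, Quenria, not Dunwick; the claim does not concern real property — every alternative fails. However, the claim is a contract claim, so the 'unless' proviso supplies this condition. Condition met.
  (d) The plaintiff resides in Kelstead, not Dunwick. The proviso offers no rescue either, since the operative events occurred in Quenria, not Dunwick. Not met.
  (e) The claim is a contract claim, so one alternative holds. Condition met.
  → The clause does not apply.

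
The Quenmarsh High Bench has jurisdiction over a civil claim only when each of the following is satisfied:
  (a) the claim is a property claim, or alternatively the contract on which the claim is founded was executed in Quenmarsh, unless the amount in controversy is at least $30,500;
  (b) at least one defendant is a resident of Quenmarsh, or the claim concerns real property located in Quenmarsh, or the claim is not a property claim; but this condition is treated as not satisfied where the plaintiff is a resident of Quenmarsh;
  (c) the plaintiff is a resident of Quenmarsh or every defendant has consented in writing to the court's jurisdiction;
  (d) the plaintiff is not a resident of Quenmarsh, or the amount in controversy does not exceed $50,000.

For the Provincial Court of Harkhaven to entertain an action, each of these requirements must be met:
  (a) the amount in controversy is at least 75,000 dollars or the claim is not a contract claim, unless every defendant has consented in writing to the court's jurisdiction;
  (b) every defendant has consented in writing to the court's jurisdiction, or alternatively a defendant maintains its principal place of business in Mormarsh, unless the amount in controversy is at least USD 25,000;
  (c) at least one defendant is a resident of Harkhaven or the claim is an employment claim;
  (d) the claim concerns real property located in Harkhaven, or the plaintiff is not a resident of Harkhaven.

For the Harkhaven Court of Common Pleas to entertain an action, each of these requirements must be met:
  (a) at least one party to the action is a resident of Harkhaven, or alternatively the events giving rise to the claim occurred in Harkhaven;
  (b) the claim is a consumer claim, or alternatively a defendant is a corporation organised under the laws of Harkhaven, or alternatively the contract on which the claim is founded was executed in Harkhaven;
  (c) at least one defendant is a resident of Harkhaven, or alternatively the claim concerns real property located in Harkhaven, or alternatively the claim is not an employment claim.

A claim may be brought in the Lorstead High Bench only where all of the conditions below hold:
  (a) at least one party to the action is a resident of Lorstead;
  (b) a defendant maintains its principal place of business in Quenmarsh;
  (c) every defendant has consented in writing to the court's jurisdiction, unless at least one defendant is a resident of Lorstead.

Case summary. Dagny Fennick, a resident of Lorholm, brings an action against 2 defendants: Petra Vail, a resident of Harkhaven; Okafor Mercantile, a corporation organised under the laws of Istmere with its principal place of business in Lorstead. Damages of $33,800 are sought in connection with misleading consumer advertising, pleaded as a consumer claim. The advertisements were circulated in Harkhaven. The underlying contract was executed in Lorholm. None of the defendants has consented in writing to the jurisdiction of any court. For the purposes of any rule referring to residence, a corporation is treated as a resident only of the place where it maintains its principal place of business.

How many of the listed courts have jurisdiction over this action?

The Quenmarsh High Bench:
  (a) The claim is a consumer claim, not a property claim; the contract was executed in Lorholm, not Quenmarsh — none of the alternatives is met. However, the amount in controversy is USD 33,800, which meets the USD 30,500 floor, so the 'unless' proviso supplies this condition. Condition met.
  (b) The claim is a consumer claim, not a property claim, so this disjunct is met. The exception is not triggered, since the plaintiff resides in Lorholm, not Quenmarsh. Condition met.
  (c) The plaintiff resides in Lorholm, not Quenmarsh; no such written consent has been filed — no alternative holds. Condition not met.
  (d) The plaintiff resides in Lorholm, which is not Quenmarsh, so one alternative holds. Condition met.
  → At least one condition fails; no jurisdiction.
The Provincial Court of Harkhaven:
  (a) The claim is a consumer claim, not a contract claim — that alternative is enough. Condition met.
  (b) No such written consent has been filed; the corporate defendant(s) have their principal place of business in Lorstead, not Mormarsh — none of the alternatives is met. But the amount in controversy is $33,800, which meets the USD 25,000 floor, and the 'unless' clause therefore excuses the requirement. Met.
  (c) Petra Vail resides in Harkhaven — that alternative is enough. Met.
  (d) The plaintiff resides in Lorholm, which is not Harkhaven, so one alternative holds. Satisfied.
  → All conditions met; jurisdiction exists.
The Harkhaven Court of Common Pleas:
  (a) Petra Vail resides in Harkhaven, so this disjunct is met. Satisfied.
  (b) The claim is a consumer claim — that alternative is enough. Satisfied.
  (c) Petra Vail resides in Harkhaven, so one alternative holds. Satisfied.
  → The court has jurisdiction.
The Lorstead High Bench:
  (a) Okafor Mercantile resides in Lorstead. Condition met.
  (b) The corporate defendant(s) have their principal place of business in Lorstead, not Quenmarsh. Not satisfied.
  (c) No such written consent has been filed. But Okafor Mercantile resides in Lorstead, and the 'unless' clause therefore excuses the requirement. Met.
  → At least one condition fails; no jurisdiction.
Courts with jurisdiction: the Provincial Court of Harkhaven, the Harkhaven Court of Common Pleas — 2 in total.

2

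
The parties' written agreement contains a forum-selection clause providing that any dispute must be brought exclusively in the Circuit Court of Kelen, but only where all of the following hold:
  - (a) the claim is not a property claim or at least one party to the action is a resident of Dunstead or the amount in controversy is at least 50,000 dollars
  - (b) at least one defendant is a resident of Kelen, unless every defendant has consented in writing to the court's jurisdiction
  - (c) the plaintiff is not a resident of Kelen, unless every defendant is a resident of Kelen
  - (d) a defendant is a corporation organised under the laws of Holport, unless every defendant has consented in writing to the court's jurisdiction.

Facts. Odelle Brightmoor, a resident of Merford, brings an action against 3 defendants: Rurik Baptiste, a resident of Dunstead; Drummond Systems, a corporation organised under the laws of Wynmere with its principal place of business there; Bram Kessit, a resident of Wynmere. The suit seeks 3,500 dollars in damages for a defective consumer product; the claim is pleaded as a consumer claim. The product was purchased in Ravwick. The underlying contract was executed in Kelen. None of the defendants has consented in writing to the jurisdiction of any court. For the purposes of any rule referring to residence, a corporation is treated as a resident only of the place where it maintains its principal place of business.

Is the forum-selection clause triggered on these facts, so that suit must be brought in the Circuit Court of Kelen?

The Circuit Court of Kelen:
  (a) The claim is a consumer claim, not a property claim, which satisfies one of the alternatives. Met.
  (b) No defendant resides in Kelen (they reside in Dunstead, Wynmere, Wynmere). Nor does the 'unless' clause help: no such written consent has been filed. Fails.
  (c) The plaintiff resides in Merford, which is not Kelen. Met.
  (d) The corporate defendant(s) are organised in Wynmere, not Holport. Nor does the 'unless' clause help: no such written consent has been filed. Condition not met.
  → Forum clause is not triggered.

No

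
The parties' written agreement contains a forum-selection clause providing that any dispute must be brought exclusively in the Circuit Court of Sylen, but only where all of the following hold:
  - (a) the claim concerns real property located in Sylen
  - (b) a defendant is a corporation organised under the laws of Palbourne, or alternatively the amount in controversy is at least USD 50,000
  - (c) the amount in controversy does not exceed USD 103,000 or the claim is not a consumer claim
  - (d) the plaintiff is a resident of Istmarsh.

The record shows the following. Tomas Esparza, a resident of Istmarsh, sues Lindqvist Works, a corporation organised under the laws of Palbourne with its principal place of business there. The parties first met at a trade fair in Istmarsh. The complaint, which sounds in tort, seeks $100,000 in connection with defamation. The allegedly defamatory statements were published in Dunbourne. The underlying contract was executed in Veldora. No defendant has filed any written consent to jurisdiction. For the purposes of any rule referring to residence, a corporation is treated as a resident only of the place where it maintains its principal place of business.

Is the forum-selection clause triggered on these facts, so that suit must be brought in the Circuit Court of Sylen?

The Circuit Court of Sylen:
  (a) The claim does not concern real property. Not met.
  (b) Lindqvist Works is organised under the laws of Palbourne, which satisfies one of the alternatives. Condition met.
  (c) The amount in controversy is $100,000, within the 103,000 dollars ceiling, so one alternative holds. Condition met.
  (d) The plaintiff resides in Istmarsh. Satisfied.
  → Forum clause is not triggered.

No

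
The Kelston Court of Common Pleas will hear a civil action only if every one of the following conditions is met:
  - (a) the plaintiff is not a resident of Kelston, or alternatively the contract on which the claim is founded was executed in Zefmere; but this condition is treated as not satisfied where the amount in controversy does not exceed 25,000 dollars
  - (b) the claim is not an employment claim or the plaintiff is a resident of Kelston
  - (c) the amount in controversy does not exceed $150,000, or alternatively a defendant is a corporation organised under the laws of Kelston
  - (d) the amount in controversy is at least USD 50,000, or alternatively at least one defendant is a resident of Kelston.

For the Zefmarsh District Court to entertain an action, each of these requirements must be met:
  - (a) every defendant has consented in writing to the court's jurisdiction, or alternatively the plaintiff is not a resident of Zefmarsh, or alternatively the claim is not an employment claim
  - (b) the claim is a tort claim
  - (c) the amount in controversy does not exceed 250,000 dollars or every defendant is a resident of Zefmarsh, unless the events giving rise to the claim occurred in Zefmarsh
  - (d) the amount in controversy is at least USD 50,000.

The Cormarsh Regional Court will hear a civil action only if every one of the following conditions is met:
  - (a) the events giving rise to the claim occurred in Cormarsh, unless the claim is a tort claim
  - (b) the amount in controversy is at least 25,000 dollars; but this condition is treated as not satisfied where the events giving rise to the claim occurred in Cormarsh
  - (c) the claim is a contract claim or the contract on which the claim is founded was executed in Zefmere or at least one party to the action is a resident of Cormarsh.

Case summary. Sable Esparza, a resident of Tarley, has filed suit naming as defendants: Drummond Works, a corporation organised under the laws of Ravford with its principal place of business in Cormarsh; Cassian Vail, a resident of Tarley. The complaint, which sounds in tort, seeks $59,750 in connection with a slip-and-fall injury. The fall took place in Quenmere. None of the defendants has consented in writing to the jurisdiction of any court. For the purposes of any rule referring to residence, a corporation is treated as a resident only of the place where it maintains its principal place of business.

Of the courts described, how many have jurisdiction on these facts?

The Kelston Court of Common Pleas:
  (a) The plaintiff resides in Tarley, which is not Kelston, so this disjunct is met. The exception is not triggered, since the amount in controversy is $59,750, above the USD 25,000 ceiling. Condition met.
  (b) The claim is a tort claim, not an employment claim, which satisfies one of the alternatives. Satisfied.
  (c) The amount in controversy is USD 59,750, within the 150,000 dollars ceiling, so one alternative holds. Satisfied.
  (d) The amount in controversy is $59,750, which meets the 50,000 dollars floor, so one alternative holds. Satisfied.
  → Jurisdiction lies.
The Zefmarsh District Court:
  (a) The plaintiff resides in Tarley, which is not Zefmarsh, so this disjunct is met. Satisfied.
  (b) The claim is a tort claim. Met.
  (c) The amount in controversy is $59,750, within the $250,000 ceiling, so this disjunct is met. Condition met.
  (d) The amount in controversy is USD 59,750, which meets the USD 50,000 floor. Met.
  → The court has jurisdiction.
The Cormarsh Regional Court:
  (a) The operative events occurred in Quenmere, not Cormarsh. The proviso rescues it, though: the claim is a tort claim. Met.
  (b) The amount in controversy is 59,750 dollars, which meets the 25,000 dollars floor. And the carve-out is inapplicable — the operative events occurred in Quenmere, not Cormarsh. Condition met.
  (c) Drummond Works resides in Cormarsh, so this disjunct is met. Satisfied.
  → The court has jurisdiction.
Courts with jurisdiction: the Kelston Court of Common Pleas, the Zefmarsh District Court, the Cormarsh Regional Court — 3 in total.

3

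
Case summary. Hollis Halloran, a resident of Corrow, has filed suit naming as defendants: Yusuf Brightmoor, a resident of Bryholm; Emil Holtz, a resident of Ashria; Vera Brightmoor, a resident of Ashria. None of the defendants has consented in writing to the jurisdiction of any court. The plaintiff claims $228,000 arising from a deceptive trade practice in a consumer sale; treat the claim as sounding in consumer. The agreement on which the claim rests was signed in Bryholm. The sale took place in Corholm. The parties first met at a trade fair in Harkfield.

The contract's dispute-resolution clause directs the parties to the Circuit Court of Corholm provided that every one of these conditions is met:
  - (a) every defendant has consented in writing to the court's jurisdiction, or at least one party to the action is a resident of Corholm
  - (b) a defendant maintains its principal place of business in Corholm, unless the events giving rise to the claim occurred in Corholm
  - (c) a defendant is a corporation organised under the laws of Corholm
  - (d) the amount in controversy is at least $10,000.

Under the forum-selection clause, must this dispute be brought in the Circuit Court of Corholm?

The Circuit Court of Corholm:
  (a) No such written consent has been filed; no party resides in Corholm — no alternative holds. Not satisfied.
  (b) No defendant is a corporation. The proviso rescues it, though: the operative events occurred in Corholm. Satisfied.
  (c) No defendant is a corporation. Not met.
  (d) The amount in controversy is $228,000, which meets the $10,000 floor. Satisfied.
  → The clause does not apply.

No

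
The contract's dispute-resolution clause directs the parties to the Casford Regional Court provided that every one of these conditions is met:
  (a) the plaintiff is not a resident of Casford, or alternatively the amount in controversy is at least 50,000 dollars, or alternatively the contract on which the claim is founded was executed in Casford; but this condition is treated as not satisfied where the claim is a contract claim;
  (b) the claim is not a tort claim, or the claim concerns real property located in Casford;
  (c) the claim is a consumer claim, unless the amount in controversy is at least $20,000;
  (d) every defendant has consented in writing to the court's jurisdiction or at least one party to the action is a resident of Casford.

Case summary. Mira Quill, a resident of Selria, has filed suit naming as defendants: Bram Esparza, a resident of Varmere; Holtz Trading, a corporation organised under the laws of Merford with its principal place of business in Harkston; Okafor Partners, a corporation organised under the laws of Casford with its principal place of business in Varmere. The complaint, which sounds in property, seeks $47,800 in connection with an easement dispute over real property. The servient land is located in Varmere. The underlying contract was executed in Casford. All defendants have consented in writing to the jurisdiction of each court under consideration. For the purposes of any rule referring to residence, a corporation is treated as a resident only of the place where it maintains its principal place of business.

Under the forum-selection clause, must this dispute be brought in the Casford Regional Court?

The Casford Regional Court:
  (a) The plaintiff resides in Selria, which is not Casford, so one alternative holds. The carve-out does not apply: the claim is a property claim, not a contract claim. Satisfied.
  (b) The claim is a property claim, not a tort claim, which satisfies one of the alternatives. Condition met.
  (c) The claim is a property claim, not a consumer claim. However, the amount in controversy is $47,800, which meets the USD 20,000 floor, so the 'unless' proviso supplies this condition. Met.
  (d) Every defendant has filed written consent, which satisfies one of the alternatives. Condition met.
  → The clause applies.

Yes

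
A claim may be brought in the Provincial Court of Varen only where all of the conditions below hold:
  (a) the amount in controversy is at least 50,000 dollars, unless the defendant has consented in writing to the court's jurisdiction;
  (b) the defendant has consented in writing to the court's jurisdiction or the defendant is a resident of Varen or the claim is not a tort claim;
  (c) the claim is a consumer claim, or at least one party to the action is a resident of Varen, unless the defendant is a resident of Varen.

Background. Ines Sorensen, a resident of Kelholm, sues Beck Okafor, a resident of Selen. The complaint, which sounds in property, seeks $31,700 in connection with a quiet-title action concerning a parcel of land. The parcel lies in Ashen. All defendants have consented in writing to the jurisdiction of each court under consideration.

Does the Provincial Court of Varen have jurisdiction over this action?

No

The Provincial Court of Varen:
  (a) The amount in controversy is 31,700 dollars, below the 50,000 dollars floor. The proviso rescues it, though: every defendant has filed written consent. Met.
  (b) Every defendant has filed written consent, so this disjunct is met. Satisfied.
  (c) The claim is a property claim, not a consumer claim; no party resides in Varen — no alternative holds. The proviso offers no rescue either, since the defendant resides in Selen, not Varen. Not satisfied.
  → Not every requirement is met — no jurisdiction.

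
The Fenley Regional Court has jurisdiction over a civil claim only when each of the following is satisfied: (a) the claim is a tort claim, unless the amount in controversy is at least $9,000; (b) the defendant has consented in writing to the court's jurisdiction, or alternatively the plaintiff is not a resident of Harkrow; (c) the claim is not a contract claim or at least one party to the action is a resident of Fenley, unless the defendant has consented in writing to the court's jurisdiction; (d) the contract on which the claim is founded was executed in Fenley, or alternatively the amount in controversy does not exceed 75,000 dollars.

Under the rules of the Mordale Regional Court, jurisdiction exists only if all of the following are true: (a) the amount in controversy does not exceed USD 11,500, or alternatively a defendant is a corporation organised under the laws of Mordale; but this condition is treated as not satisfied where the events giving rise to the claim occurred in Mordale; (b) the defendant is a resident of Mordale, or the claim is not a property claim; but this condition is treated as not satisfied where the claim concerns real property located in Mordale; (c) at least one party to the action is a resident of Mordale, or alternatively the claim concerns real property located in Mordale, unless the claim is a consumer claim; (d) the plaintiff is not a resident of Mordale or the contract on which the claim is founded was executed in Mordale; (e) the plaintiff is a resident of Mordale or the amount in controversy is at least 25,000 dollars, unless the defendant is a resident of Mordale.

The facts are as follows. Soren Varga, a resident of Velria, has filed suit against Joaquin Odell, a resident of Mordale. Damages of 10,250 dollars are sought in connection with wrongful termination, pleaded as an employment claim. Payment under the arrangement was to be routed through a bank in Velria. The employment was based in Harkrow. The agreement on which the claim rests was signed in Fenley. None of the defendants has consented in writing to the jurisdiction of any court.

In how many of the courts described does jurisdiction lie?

The Fenley Regional Court:
  (a) The claim is an employment claim, not a tort claim. However, the amount in controversy is 10,250 dollars, which meets the USD 9,000 floor, so the 'unless' proviso supplies this condition. Condition met.
  (b) The plaintiff resides in Velria, which is not Harkrow, which satisfies one of the alternatives. Met.
  (c) The claim is an employment claim, not a contract claim, which satisfies one of the alternatives. Satisfied.
  (d) The contract was executed in Fenley, so this disjunct is met. Met.
  → Every requirement is satisfied — jurisdiction.
The Mordale Regional Court:
  (a) The amount in controversy is 10,250 dollars, within the $11,500 ceiling — that alternative is enough. The carve-out does not apply: the operative events occurred in Harkrow, not Mordale. Condition met.
  (b) The defendant resides in Mordale — that alternative is enough. The carve-out does not apply: the claim does not concern real property. Condition met.
  (c) Joaquin Odell resides in Mordale, which satisfies one of the alternatives. Met.
  (d) The plaintiff resides in Velria, which is not Mordale, which satisfies one of the alternatives. Satisfied.
  (e) The plaintiff resides in Velria, not Mordale; the amount in controversy is $10,250, below the USD 25,000 floor — none of the alternatives is met. The proviso rescues it, though: the defendant resides in Mordale. Satisfied.
  → All conditions met; jurisdiction exists.
Courts with jurisdiction: the Fenley Regional Court, the Mordale Regional Court — 2 in total.

2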